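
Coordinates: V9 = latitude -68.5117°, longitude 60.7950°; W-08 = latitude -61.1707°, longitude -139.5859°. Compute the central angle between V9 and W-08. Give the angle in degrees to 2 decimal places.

49.49°

Δφ = 7.3410°,  Δλ = 159.6191°
a = sin²(Δφ/2) + cos φ₁ cos φ₂ sin²(Δλ/2) = 0.175205
c = 2·arcsin(√a) = 0.863752 rad = 49.4894°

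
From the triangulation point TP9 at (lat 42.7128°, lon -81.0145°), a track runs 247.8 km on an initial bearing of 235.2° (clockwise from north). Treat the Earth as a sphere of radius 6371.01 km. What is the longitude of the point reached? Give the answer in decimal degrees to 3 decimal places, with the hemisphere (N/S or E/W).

83.455°W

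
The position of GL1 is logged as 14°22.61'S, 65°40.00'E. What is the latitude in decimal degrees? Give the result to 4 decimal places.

14.3768°S

14° + 22.61′/60 = 14 + 0.37683 = 14.3768°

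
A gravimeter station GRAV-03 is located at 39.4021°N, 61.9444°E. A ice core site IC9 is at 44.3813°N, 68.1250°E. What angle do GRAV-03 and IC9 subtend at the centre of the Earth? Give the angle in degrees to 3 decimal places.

Δφ = 4.9792°,  Δλ = 6.1806°
a = sin²(Δφ/2) + cos φ₁ cos φ₂ sin²(Δλ/2) = 0.003492
c = 2·arcsin(√a) = 0.118253 rad = 6.7754°

6.775°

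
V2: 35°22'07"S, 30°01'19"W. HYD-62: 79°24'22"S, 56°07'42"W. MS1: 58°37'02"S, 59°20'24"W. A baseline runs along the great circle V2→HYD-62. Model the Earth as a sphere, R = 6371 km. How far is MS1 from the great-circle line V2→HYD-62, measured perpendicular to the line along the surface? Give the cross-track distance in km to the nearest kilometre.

V2: φ = -35.36861°, λ = -30.02194°
HYD-62: φ = -79.40611°, λ = -56.12833°
MS1: φ = -58.61722°, λ = -59.34000°
δ₁₃ = central angle V2→MS1 = 0.526820 rad  (haversine)
θ₁₃ = bearing V2→MS1 = 210.474°,  θ₁₂ = bearing V2→HYD-62 = 186.537°
dₓₜ = R·arcsin(sin δ₁₃ · sin(θ₁₃ − θ₁₂)) = 6371·arcsin(0.50279·sin(23.937°)) = 1308.870 km
|dₓₜ| = 1308.870 km

1309 km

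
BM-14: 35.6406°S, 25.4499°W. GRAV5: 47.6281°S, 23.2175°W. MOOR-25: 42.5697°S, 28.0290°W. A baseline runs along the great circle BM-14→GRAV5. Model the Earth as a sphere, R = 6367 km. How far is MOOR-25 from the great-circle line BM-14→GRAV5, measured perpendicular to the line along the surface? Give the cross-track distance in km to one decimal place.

306.0 km

δ₁₃ = central angle BM-14→MOOR-25 = 0.125861 rad  (haversine)
θ₁₃ = bearing BM-14→MOOR-25 = 195.307°,  θ₁₂ = bearing BM-14→GRAV5 = 172.807°
dₓₜ = R·arcsin(sin δ₁₃ · sin(θ₁₃ − θ₁₂)) = 6367·arcsin(0.12553·sin(22.501°)) = 305.986 km
|dₓₜ| = 305.986 km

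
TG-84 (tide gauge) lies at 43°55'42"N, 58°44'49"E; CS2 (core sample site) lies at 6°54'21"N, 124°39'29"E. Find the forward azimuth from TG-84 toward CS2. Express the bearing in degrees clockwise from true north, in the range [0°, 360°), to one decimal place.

102.1°

TG-84: φ = +43.92833°, λ = +58.74694°
CS2: φ = +6.90583°, λ = +124.65806°
Δλ = 65.9111°
y = sin Δλ · cos φ₂ = 0.906290
x = cos φ₁ sin φ₂ − sin φ₁ cos φ₂ cos Δλ = -0.194509
θ = atan2(y, x) = 102.1131° → 102.1131° (mod 360°)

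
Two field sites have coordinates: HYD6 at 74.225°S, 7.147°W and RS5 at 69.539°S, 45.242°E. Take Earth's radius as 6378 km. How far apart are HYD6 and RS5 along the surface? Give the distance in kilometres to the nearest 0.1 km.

1818.6 km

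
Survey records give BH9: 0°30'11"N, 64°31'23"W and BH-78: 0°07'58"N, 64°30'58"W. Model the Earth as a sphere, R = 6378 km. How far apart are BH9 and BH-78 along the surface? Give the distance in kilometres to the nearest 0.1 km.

41.2 km

BH9: φ = +0.50306°, λ = -64.52306°
BH-78: φ = +0.13278°, λ = -64.51611°
Δφ = -0.3703°,  Δλ = 0.0069°
a = sin²(Δφ/2) + cos φ₁ cos φ₂ sin²(Δλ/2) = 0.000010
c = 2·arcsin(√a) = 0.006464 rad = 0.3703°
d = R·c = 6378 × 0.006464 = 41.2 km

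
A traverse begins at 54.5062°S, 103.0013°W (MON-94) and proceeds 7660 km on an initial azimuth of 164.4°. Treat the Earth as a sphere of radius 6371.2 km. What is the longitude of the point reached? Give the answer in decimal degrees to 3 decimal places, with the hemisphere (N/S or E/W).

51.347°E

δ = d/R = 7660/6371.2 = 1.202285 rad
φ₂ = arcsin(sin φ₁ cos δ + cos φ₁ sin δ cos θ)
   = arcsin(-0.81418·0.36023 + 0.58061·0.93286·-0.96316) = -54.58455°
λ₂ = λ₁ + atan2(sin θ sin δ cos φ₁, cos δ − sin φ₁ sin φ₂) = 51.34697°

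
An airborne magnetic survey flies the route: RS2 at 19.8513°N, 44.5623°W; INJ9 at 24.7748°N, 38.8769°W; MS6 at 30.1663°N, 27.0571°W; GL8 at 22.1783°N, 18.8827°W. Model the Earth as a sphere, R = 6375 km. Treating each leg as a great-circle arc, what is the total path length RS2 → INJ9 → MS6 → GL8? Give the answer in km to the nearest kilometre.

3318 km

RS2→INJ9: c = 0.125708 rad, d = 801.39 km
INJ9→MS6: c = 0.205636 rad, d = 1310.93 km
MS6→GL8: c = 0.189158 rad, d = 1205.88 km
Total = 801.39 + 1310.93 + 1205.88 = 3318.20 km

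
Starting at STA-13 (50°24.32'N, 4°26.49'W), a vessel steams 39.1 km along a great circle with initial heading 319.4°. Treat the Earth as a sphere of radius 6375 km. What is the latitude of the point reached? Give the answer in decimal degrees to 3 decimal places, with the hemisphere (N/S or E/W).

50.672°N

STA-13: φ = +50.40533°, λ = -4.44150°
δ = d/R = 39.1/6375 = 0.006133 rad
φ₂ = arcsin(sin φ₁ cos δ + cos φ₁ sin δ cos θ)
   = arcsin(0.77057·0.99998 + 0.63735·0.00613·0.75927) = 50.67160°
λ₂ = λ₁ + atan2(sin θ sin δ cos φ₁, cos δ − sin φ₁ sin φ₂) = -4.80235°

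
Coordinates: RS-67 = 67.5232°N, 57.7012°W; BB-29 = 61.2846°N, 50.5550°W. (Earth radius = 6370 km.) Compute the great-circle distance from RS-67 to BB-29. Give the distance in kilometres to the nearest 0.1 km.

772.7 km

Δφ = -6.2386°,  Δλ = 7.1462°
a = sin²(Δφ/2) + cos φ₁ cos φ₂ sin²(Δλ/2) = 0.003674
c = 2·arcsin(√a) = 0.121309 rad = 6.9505°
d = R·c = 6370 × 0.121309 = 772.7 km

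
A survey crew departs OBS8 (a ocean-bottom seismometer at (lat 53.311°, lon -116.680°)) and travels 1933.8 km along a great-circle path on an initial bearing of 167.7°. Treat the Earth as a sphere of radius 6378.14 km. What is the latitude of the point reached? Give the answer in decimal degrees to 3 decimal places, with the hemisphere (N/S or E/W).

36.230°N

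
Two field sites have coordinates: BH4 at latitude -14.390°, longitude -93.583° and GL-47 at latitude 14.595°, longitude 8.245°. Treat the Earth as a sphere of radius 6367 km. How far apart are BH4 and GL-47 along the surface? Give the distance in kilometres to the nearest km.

11641 km

Δφ = 28.9850°,  Δλ = 101.8280°
a = sin²(Δφ/2) + cos φ₁ cos φ₂ sin²(Δλ/2) = 0.627380
c = 2·arcsin(√a) = 1.828396 rad = 104.7594°
d = R·c = 6367 × 1.828396 = 11641.4 km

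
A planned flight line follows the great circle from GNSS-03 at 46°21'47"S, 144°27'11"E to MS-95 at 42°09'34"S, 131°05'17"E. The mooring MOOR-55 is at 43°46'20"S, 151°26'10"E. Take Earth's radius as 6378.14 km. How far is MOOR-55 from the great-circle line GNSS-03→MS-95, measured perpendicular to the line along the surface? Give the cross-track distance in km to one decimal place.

GNSS-03: φ = -46.36306°, λ = +144.45306°
MS-95: φ = -42.15944°, λ = +131.08806°
MOOR-55: φ = -43.77222°, λ = +151.43611°
δ₁₃ = central angle GNSS-03→MOOR-55 = 0.097183 rad  (haversine)
θ₁₃ = bearing GNSS-03→MOOR-55 = 64.791°,  θ₁₂ = bearing GNSS-03→MS-95 = 288.932°
dₓₜ = R·arcsin(sin δ₁₃ · sin(θ₁₃ − θ₁₂)) = 6378.14·arcsin(0.09703·sin(-224.140°)) = 431.321 km
|dₓₜ| = 431.321 km

431.3 km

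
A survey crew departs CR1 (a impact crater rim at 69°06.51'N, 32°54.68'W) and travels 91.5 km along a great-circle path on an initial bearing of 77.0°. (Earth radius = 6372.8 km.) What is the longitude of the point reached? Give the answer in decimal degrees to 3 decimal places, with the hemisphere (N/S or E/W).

CR1: φ = +69.10850°, λ = -32.91133°
δ = d/R = 91.5/6372.8 = 0.014358 rad
φ₂ = arcsin(sin φ₁ cos δ + cos φ₁ sin δ cos θ)
   = arcsin(0.93426·0.99990 + 0.35660·0.01436·0.22495) = 69.27874°
λ₂ = λ₁ + atan2(sin θ sin δ cos φ₁, cos δ − sin φ₁ sin φ₂) = -30.64538°

30.645°W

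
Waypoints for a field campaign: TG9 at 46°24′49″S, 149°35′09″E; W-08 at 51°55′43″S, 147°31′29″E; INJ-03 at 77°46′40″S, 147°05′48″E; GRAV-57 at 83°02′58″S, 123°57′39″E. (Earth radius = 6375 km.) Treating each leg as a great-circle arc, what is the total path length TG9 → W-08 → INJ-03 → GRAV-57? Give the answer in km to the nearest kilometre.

4223 km

TG9: φ = -46.41361°, λ = +149.58583°
W-08: φ = -51.92861°, λ = +147.52472°
INJ-03: φ = -77.77778°, λ = +147.09667°
GRAV-57: φ = -83.04944°, λ = +123.96083°
TG9→W-08: c = 0.099076 rad, d = 631.61 km
W-08→INJ-03: c = 0.451161 rad, d = 2876.15 km
INJ-03→GRAV-57: c = 0.112221 rad, d = 715.41 km
Total = 631.61 + 2876.15 + 715.41 = 4223.17 km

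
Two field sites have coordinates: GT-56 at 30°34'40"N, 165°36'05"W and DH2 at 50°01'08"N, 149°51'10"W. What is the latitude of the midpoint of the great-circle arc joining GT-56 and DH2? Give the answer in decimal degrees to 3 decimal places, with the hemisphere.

40.561°N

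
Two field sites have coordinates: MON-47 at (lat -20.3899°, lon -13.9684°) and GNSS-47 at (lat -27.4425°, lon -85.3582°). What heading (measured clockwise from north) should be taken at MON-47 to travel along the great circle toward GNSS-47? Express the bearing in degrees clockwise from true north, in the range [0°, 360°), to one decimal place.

248.4°

Δλ = -71.3898°
y = sin Δλ · cos φ₂ = -0.841069
x = cos φ₁ sin φ₂ − sin φ₁ cos φ₂ cos Δλ = -0.333307
θ = atan2(y, x) = -111.6179° → 248.3821° (mod 360°)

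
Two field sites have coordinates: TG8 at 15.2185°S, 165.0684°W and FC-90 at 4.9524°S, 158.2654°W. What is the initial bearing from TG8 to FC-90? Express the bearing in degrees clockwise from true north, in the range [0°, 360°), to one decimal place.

Δλ = 6.8030°
y = sin Δλ · cos φ₂ = 0.118014
x = cos φ₁ sin φ₂ − sin φ₁ cos φ₂ cos Δλ = 0.176379
θ = atan2(y, x) = 33.7862° → 33.7862° (mod 360°)

33.8°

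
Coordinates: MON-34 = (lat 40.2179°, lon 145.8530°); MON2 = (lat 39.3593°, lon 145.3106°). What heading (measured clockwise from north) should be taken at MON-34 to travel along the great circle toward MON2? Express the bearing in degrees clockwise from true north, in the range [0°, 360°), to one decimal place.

206.1°

Δλ = -0.5424°
y = sin Δλ · cos φ₂ = -0.007319
x = cos φ₁ sin φ₂ − sin φ₁ cos φ₂ cos Δλ = -0.014962
θ = atan2(y, x) = -153.9330° → 206.0670° (mod 360°)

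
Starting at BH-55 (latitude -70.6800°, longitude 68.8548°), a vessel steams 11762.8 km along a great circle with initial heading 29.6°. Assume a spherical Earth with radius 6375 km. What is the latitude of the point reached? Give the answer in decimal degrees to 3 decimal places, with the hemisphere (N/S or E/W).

δ = d/R = 11762.8/6375 = 1.845145 rad
φ₂ = arcsin(sin φ₁ cos δ + cos φ₁ sin δ cos θ)
   = arcsin(-0.94369·-0.27092 + 0.33084·0.96260·0.86949) = 32.17941°
λ₂ = λ₁ + atan2(sin θ sin δ cos φ₁, cos δ − sin φ₁ sin φ₂) = 103.03276°

32.179°N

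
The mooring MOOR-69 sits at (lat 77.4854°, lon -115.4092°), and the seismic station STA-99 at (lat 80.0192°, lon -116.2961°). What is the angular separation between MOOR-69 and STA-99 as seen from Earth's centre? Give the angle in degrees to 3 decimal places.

Δφ = 2.5338°,  Δλ = -0.8869°
a = sin²(Δφ/2) + cos φ₁ cos φ₂ sin²(Δλ/2) = 0.000491
c = 2·arcsin(√a) = 0.044325 rad = 2.5396°

2.540°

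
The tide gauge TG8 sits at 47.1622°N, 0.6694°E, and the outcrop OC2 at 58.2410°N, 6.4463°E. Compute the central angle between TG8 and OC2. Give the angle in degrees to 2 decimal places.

11.61°

Δφ = 11.0788°,  Δλ = 5.7769°
a = sin²(Δφ/2) + cos φ₁ cos φ₂ sin²(Δλ/2) = 0.010227
c = 2·arcsin(√a) = 0.202602 rad = 11.6082°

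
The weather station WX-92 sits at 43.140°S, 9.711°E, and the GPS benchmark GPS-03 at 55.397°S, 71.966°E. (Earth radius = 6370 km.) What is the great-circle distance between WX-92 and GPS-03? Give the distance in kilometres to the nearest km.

4548 km

Δφ = -12.2570°,  Δλ = 62.2550°
a = sin²(Δφ/2) + cos φ₁ cos φ₂ sin²(Δλ/2) = 0.122132
c = 2·arcsin(√a) = 0.714020 rad = 40.9103°
d = R·c = 6370 × 0.714020 = 4548.3 km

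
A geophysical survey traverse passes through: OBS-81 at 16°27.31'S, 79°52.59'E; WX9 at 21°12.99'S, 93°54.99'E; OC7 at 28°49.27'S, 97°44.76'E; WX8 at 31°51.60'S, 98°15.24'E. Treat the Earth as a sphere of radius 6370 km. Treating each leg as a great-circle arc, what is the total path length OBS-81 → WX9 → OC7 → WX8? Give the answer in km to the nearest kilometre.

2839 km

OBS-81: φ = -16.45517°, λ = +79.87650°
WX9: φ = -21.21650°, λ = +93.91650°
OC7: φ = -28.82117°, λ = +97.74600°
WX8: φ = -31.86000°, λ = +98.25400°
OBS-81→WX9: c = 0.246218 rad, d = 1568.41 km
WX9→OC7: c = 0.145861 rad, d = 929.13 km
OC7→WX8: c = 0.053587 rad, d = 341.35 km
Total = 1568.41 + 929.13 + 341.35 = 2838.89 km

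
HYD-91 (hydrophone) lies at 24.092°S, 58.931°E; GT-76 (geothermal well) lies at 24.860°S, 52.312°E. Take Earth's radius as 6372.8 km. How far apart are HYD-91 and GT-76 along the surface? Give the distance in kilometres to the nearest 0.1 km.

Δφ = -0.7680°,  Δλ = -6.6190°
a = sin²(Δφ/2) + cos φ₁ cos φ₂ sin²(Δλ/2) = 0.002805
c = 2·arcsin(√a) = 0.105982 rad = 6.0723°
d = R·c = 6372.8 × 0.105982 = 675.4 km

675.4 km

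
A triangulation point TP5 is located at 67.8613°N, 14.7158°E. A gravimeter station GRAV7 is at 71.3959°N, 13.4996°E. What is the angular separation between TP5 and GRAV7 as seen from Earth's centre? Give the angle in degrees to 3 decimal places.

3.560°

Δφ = 3.5346°,  Δλ = -1.2162°
a = sin²(Δφ/2) + cos φ₁ cos φ₂ sin²(Δλ/2) = 0.000965
c = 2·arcsin(√a) = 0.062128 rad = 3.5597°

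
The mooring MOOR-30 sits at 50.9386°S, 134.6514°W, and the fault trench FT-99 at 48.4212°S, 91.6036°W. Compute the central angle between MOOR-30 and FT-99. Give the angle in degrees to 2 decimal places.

27.57°

Δφ = 2.5174°,  Δλ = 43.0478°
a = sin²(Δφ/2) + cos φ₁ cos φ₂ sin²(Δλ/2) = 0.056776
c = 2·arcsin(√a) = 0.481181 rad = 27.5697°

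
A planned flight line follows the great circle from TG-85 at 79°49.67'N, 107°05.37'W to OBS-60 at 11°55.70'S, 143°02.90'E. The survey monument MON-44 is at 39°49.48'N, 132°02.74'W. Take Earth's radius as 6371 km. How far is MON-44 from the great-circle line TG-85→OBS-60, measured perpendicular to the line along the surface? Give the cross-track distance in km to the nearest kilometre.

4452 km

TG-85: φ = +79.82783°, λ = -107.08950°
OBS-60: φ = -11.92833°, λ = +143.04833°
MON-44: φ = +39.82467°, λ = -132.04567°
δ₁₃ = central angle TG-85→MON-44 = 0.717663 rad  (haversine)
θ₁₃ = bearing TG-85→MON-44 = 209.521°,  θ₁₂ = bearing TG-85→OBS-60 = 287.531°
dₓₜ = R·arcsin(sin δ₁₃ · sin(θ₁₃ − θ₁₂)) = 6371·arcsin(0.65763·sin(-78.010°)) = -4451.890 km
|dₓₜ| = 4451.890 km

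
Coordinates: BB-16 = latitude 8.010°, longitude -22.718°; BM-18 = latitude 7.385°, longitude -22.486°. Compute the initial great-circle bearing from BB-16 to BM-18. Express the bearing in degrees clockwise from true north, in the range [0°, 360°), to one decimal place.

159.8°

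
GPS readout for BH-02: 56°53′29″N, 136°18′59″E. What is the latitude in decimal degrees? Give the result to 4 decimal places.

56.8914°N

56° + 53′/60 + 29″/3600 = 56 + 0.88333 + 0.00806 = 56.8914°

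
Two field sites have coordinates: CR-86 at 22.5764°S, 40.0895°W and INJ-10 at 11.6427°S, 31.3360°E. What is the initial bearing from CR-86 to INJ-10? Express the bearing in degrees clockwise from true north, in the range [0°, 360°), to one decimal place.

Δλ = 71.4255°
y = sin Δλ · cos φ₂ = 0.928407
x = cos φ₁ sin φ₂ − sin φ₁ cos φ₂ cos Δλ = -0.066568
θ = atan2(y, x) = 94.1012° → 94.1012° (mod 360°)

94.1°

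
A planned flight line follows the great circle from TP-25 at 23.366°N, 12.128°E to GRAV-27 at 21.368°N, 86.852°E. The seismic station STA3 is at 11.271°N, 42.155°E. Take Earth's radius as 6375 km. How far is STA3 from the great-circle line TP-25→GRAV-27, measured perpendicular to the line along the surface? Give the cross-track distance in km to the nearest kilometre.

δ₁₃ = central angle TP-25→STA3 = 0.541427 rad  (haversine)
θ₁₃ = bearing TP-25→STA3 = 107.775°,  θ₁₂ = bearing TP-25→GRAV-27 = 75.211°
dₓₜ = R·arcsin(sin δ₁₃ · sin(θ₁₃ − θ₁₂)) = 6375·arcsin(0.51536·sin(32.564°)) = 1791.848 km
|dₓₜ| = 1791.848 km

1792 km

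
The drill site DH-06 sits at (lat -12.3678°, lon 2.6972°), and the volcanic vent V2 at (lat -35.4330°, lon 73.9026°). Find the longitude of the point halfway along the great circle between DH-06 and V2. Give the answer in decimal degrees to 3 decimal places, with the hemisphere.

34.596°E

Bx = cos φ₂ cos Δλ = 0.262507,  By = cos φ₂ sin Δλ = 0.771349
φₘ = atan2(sin φ₁ + sin φ₂, √((cos φ₁ + Bx)² + By²)) = -28.54128°
λₘ = λ₁ + atan2(By, cos φ₁ + Bx) = 34.59561°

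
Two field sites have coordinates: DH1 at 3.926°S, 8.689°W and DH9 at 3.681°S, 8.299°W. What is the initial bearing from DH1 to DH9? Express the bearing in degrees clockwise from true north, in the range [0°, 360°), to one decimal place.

57.8°

Δλ = 0.3900°
y = sin Δλ · cos φ₂ = 0.006793
x = cos φ₁ sin φ₂ − sin φ₁ cos φ₂ cos Δλ = 0.004274
θ = atan2(y, x) = 57.8189° → 57.8189° (mod 360°)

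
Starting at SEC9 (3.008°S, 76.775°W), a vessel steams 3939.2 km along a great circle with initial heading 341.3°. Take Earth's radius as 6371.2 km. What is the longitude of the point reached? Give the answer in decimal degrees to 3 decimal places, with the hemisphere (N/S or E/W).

89.213°W

δ = d/R = 3939.2/6371.2 = 0.618282 rad
φ₂ = arcsin(sin φ₁ cos δ + cos φ₁ sin δ cos θ)
   = arcsin(-0.05248·0.81488 + 0.99862·0.57964·0.94721) = 30.36588°
λ₂ = λ₁ + atan2(sin θ sin δ cos φ₁, cos δ − sin φ₁ sin φ₂) = -89.21322°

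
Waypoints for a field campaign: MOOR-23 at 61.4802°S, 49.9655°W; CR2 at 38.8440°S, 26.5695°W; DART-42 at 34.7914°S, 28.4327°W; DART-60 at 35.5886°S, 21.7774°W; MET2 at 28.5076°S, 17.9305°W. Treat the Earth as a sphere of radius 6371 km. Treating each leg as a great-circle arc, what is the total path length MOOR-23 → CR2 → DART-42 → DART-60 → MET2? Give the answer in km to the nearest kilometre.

4941 km

MOOR-23→CR2: c = 0.468177 rad, d = 2982.75 km
CR2→DART-42: c = 0.075365 rad, d = 480.15 km
DART-42→DART-60: c = 0.095924 rad, d = 611.13 km
DART-60→MET2: c = 0.136026 rad, d = 866.62 km
Total = 2982.75 + 480.15 + 611.13 + 866.62 = 4940.65 km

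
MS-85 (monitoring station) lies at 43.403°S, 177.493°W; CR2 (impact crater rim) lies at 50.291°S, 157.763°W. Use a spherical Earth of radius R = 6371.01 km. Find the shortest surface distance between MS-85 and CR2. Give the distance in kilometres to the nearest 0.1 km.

1677.6 km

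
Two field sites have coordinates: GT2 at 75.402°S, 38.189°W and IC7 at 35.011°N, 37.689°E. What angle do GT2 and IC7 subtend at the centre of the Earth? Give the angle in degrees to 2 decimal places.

Δφ = 110.4130°,  Δλ = 75.8780°
a = sin²(Δφ/2) + cos φ₁ cos φ₂ sin²(Δλ/2) = 0.752423
c = 2·arcsin(√a) = 2.100001 rad = 120.3212°

120.32°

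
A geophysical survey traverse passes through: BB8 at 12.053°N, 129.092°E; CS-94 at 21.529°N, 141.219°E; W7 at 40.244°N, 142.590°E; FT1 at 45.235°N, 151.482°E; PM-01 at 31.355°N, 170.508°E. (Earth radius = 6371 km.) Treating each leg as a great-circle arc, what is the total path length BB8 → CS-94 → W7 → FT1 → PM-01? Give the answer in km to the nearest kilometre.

6919 km

BB8→CS-94: c = 0.261305 rad, d = 1664.78 km
CS-94→W7: c = 0.327271 rad, d = 2085.05 km
W7→FT1: c = 0.143313 rad, d = 913.05 km
FT1→PM-01: c = 0.354130 rad, d = 2256.16 km
Total = 1664.78 + 2085.05 + 913.05 + 2256.16 = 6919.03 km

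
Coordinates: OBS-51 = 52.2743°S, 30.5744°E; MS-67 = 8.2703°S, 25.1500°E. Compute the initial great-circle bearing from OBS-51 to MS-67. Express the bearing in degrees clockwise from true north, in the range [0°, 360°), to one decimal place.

352.3°

Δλ = -5.4244°
y = sin Δλ · cos φ₂ = -0.093549
x = cos φ₁ sin φ₂ − sin φ₁ cos φ₂ cos Δλ = 0.691203
θ = atan2(y, x) = -7.7077° → 352.2923° (mod 360°)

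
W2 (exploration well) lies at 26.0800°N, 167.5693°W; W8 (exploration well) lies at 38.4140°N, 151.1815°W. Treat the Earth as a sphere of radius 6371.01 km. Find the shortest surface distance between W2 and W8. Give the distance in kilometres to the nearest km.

Δφ = 12.3340°,  Δλ = 16.3878°
a = sin²(Δφ/2) + cos φ₁ cos φ₂ sin²(Δλ/2) = 0.025836
c = 2·arcsin(√a) = 0.322872 rad = 18.4992°
d = R·c = 6371.01 × 0.322872 = 2057.0 km

2057 km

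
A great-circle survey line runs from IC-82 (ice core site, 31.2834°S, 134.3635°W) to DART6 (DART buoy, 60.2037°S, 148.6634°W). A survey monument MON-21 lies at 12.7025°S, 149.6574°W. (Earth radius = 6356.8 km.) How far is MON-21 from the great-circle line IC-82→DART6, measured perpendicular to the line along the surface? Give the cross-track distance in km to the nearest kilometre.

δ₁₃ = central angle IC-82→MON-21 = 0.406906 rad  (haversine)
θ₁₃ = bearing IC-82→MON-21 = 319.446°,  θ₁₂ = bearing IC-82→DART6 = 194.019°
dₓₜ = R·arcsin(sin δ₁₃ · sin(θ₁₃ − θ₁₂)) = 6356.8·arcsin(0.39577·sin(125.427°)) = 2087.333 km
|dₓₜ| = 2087.333 km

2087 km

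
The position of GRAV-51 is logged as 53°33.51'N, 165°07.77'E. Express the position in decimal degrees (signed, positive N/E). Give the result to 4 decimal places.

lat: 53.5585° N → +53.5585°
lon: 165.1295° E → +165.1295°

+53.5585°, +165.1295°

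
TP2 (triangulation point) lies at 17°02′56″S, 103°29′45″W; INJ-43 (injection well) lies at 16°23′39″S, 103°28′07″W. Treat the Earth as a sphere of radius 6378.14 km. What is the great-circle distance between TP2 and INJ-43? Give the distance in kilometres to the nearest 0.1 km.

72.9 km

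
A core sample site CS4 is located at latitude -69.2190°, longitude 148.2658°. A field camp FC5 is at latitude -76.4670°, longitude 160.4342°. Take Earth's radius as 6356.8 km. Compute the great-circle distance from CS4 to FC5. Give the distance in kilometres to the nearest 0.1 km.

893.2 km

Δφ = -7.2480°,  Δλ = 12.1684°
a = sin²(Δφ/2) + cos φ₁ cos φ₂ sin²(Δλ/2) = 0.004928
c = 2·arcsin(√a) = 0.140515 rad = 8.0509°
d = R·c = 6356.8 × 0.140515 = 893.2 km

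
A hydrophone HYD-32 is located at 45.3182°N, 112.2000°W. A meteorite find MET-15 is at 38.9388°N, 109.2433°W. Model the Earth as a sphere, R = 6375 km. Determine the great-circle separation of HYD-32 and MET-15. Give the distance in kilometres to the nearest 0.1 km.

750.4 km

Δφ = -6.3794°,  Δλ = 2.9567°
a = sin²(Δφ/2) + cos φ₁ cos φ₂ sin²(Δλ/2) = 0.003460
c = 2·arcsin(√a) = 0.117713 rad = 6.7444°
d = R·c = 6375 × 0.117713 = 750.4 km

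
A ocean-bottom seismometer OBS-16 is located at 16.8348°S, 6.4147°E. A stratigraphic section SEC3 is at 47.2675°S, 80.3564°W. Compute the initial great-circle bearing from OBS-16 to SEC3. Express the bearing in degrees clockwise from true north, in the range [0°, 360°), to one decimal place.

224.4°

Δλ = -86.7711°
y = sin Δλ · cos φ₂ = -0.677499
x = cos φ₁ sin φ₂ − sin φ₁ cos φ₂ cos Δλ = -0.691981
θ = atan2(y, x) = -135.6059° → 224.3941° (mod 360°)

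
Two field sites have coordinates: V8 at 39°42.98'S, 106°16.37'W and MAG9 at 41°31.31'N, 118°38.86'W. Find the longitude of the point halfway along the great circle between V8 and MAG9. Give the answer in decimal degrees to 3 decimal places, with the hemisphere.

V8: φ = -39.71633°, λ = -106.27283°
MAG9: φ = +41.52183°, λ = -118.64767°
Bx = cos φ₂ cos Δλ = 0.731308,  By = cos φ₂ sin Δλ = -0.160452
φₘ = atan2(sin φ₁ + sin φ₂, √((cos φ₁ + Bx)² + By²)) = 0.90804°
λₘ = λ₁ + atan2(By, cos φ₁ + Bx) = -112.37630°

112.376°W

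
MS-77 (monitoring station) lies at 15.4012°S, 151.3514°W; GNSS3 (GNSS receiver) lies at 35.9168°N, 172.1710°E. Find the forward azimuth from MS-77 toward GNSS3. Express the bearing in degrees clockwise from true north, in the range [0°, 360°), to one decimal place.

326.9°

Δλ = -36.4776°
y = sin Δλ · cos φ₂ = -0.481474
x = cos φ₁ sin φ₂ − sin φ₁ cos φ₂ cos Δλ = 0.738490
θ = atan2(y, x) = -33.1032° → 326.8968° (mod 360°)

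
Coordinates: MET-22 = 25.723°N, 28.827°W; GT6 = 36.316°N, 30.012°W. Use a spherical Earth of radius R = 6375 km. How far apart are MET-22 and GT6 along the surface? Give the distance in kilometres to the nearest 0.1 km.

1184.0 km

Δφ = 10.5930°,  Δλ = -1.1850°
a = sin²(Δφ/2) + cos φ₁ cos φ₂ sin²(Δλ/2) = 0.008599
c = 2·arcsin(√a) = 0.185725 rad = 10.6413°
d = R·c = 6375 × 0.185725 = 1184.0 km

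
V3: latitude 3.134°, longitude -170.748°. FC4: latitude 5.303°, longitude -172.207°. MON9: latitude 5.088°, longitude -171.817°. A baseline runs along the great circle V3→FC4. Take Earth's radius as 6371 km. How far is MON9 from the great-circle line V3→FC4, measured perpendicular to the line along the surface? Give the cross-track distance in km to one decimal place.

22.5 km

δ₁₃ = central angle V3→MON9 = 0.038850 rad  (haversine)
θ₁₃ = bearing V3→MON9 = 331.416°,  θ₁₂ = bearing V3→FC4 = 326.195°
dₓₜ = R·arcsin(sin δ₁₃ · sin(θ₁₃ − θ₁₂)) = 6371·arcsin(0.03884·sin(5.221°)) = 22.517 km
|dₓₜ| = 22.517 km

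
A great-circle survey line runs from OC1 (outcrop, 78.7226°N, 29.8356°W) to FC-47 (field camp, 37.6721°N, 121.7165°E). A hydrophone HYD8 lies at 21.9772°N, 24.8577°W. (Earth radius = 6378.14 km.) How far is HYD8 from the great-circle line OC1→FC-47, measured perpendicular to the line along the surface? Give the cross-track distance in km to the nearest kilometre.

δ₁₃ = central angle OC1→HYD8 = 0.991212 rad  (haversine)
θ₁₃ = bearing OC1→HYD8 = 174.481°,  θ₁₂ = bearing OC1→FC-47 = 25.179°
dₓₜ = R·arcsin(sin δ₁₃ · sin(θ₁₃ − θ₁₂)) = 6378.14·arcsin(0.83669·sin(149.302°)) = 2814.858 km
|dₓₜ| = 2814.858 km

2815 km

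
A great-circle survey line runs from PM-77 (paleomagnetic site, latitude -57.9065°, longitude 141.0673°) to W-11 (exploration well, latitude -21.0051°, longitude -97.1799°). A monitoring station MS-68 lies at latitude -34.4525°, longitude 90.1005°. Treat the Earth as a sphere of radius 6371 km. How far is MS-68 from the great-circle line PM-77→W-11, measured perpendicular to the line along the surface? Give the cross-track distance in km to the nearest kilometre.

δ₁₃ = central angle PM-77→MS-68 = 0.714869 rad  (haversine)
θ₁₃ = bearing PM-77→MS-68 = 282.276°,  θ₁₂ = bearing PM-77→W-11 = 127.388°
dₓₜ = R·arcsin(sin δ₁₃ · sin(θ₁₃ − θ₁₂)) = 6371·arcsin(0.65552·sin(154.888°)) = 1796.064 km
|dₓₜ| = 1796.064 km

1796 km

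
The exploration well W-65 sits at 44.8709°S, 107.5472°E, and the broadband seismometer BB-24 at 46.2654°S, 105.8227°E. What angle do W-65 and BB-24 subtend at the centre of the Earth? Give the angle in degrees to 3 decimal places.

Δφ = -1.3945°,  Δλ = -1.7245°
a = sin²(Δφ/2) + cos φ₁ cos φ₂ sin²(Δλ/2) = 0.000259
c = 2·arcsin(√a) = 0.032191 rad = 1.8444°

1.844°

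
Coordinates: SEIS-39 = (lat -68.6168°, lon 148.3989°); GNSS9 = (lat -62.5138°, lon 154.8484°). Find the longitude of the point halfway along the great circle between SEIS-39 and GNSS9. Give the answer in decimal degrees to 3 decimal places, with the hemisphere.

152.002°E

Bx = cos φ₂ cos Δλ = 0.458614,  By = cos φ₂ sin Δλ = 0.051843
φₘ = atan2(sin φ₁ + sin φ₂, √((cos φ₁ + Bx)² + By²)) = -65.59901°
λₘ = λ₁ + atan2(By, cos φ₁ + Bx) = 152.00241°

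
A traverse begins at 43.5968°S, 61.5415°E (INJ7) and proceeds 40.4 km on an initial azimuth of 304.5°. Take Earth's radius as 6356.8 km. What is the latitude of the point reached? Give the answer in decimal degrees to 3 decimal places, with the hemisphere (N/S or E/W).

δ = d/R = 40.4/6356.8 = 0.006355 rad
φ₂ = arcsin(sin φ₁ cos δ + cos φ₁ sin δ cos θ)
   = arcsin(-0.68958·0.99998 + 0.72421·0.00636·0.56641) = -43.38981°
λ₂ = λ₁ + atan2(sin θ sin δ cos φ₁, cos δ − sin φ₁ sin φ₂) = 61.12854°

43.390°S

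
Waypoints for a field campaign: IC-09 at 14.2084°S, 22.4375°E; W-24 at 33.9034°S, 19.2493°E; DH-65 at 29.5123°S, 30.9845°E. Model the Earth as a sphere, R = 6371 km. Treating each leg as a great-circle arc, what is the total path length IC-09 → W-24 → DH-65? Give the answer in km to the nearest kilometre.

IC-09→W-24: c = 0.347419 rad, d = 2213.41 km
W-24→DH-65: c = 0.190195 rad, d = 1211.73 km
Total = 2213.41 + 1211.73 = 3425.14 km

3425 km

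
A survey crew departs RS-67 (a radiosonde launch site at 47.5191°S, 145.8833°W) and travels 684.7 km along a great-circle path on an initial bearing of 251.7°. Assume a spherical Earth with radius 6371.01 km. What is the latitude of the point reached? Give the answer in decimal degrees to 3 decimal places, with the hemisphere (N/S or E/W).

49.112°S

δ = d/R = 684.7/6371.01 = 0.107471 rad
φ₂ = arcsin(sin φ₁ cos δ + cos φ₁ sin δ cos θ)
   = arcsin(-0.73750·0.99423 + 0.67534·0.10726·-0.31399) = -49.11223°
λ₂ = λ₁ + atan2(sin θ sin δ cos φ₁, cos δ − sin φ₁ sin φ₂) = -154.83375°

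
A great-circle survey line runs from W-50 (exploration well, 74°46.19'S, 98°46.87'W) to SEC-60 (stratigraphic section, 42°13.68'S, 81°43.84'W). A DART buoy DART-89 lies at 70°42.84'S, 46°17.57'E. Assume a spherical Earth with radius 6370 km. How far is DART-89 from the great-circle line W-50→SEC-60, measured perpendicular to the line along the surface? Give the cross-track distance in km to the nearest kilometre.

2445 km

W-50: φ = -74.76983°, λ = -98.78117°
SEC-60: φ = -42.22800°, λ = -81.73067°
DART-89: φ = -70.71400°, λ = +46.29283°
δ₁₃ = central angle W-50→DART-89 = 0.574262 rad  (haversine)
θ₁₃ = bearing W-50→DART-89 = 159.629°,  θ₁₂ = bearing W-50→SEC-60 = 23.203°
dₓₜ = R·arcsin(sin δ₁₃ · sin(θ₁₃ − θ₁₂)) = 6370·arcsin(0.54322·sin(136.426°)) = 2444.703 km
|dₓₜ| = 2444.703 km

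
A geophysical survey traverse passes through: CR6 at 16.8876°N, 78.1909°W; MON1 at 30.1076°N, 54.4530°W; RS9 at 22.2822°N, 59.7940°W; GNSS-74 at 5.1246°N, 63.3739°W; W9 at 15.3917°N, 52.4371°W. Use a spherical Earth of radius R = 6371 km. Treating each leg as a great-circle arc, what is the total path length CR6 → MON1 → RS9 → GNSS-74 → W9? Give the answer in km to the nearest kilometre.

7441 km

CR6→MON1: c = 0.443009 rad, d = 2822.41 km
MON1→RS9: c = 0.160095 rad, d = 1019.97 km
RS9→GNSS-74: c = 0.305494 rad, d = 1946.30 km
GNSS-74→W9: c = 0.259392 rad, d = 1652.59 km
Total = 2822.41 + 1019.97 + 1946.30 + 1652.59 = 7441.26 km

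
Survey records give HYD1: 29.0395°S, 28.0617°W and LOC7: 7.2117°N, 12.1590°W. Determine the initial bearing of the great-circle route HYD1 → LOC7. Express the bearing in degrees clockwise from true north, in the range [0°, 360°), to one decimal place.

Δλ = 15.9027°
y = sin Δλ · cos φ₂ = 0.271837
x = cos φ₁ sin φ₂ − sin φ₁ cos φ₂ cos Δλ = 0.572896
θ = atan2(y, x) = 25.3842° → 25.3842° (mod 360°)

25.4°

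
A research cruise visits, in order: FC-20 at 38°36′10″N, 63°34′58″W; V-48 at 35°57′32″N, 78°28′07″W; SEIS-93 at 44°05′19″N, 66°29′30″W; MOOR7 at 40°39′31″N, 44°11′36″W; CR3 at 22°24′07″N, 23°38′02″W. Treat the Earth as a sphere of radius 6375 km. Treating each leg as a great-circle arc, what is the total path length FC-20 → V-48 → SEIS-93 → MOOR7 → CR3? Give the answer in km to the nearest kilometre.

FC-20: φ = +38.60278°, λ = -63.58278°
V-48: φ = +35.95889°, λ = -78.46861°
SEIS-93: φ = +44.08861°, λ = -66.49167°
MOOR7: φ = +40.65861°, λ = -44.19333°
CR3: φ = +22.40194°, λ = -23.63389°
FC-20→V-48: c = 0.211552 rad, d = 1348.64 km
V-48→SEIS-93: c = 0.213505 rad, d = 1361.09 km
SEIS-93→MOOR7: c = 0.292718 rad, d = 1866.08 km
MOOR7→CR3: c = 0.439435 rad, d = 2801.40 km
Total = 1348.64 + 1361.09 + 1866.08 + 2801.40 = 7377.21 km

7377 km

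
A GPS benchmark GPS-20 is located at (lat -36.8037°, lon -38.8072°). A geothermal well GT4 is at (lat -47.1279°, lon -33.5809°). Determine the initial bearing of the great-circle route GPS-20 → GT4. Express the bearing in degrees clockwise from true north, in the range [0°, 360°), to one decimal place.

Δλ = 5.2263°
y = sin Δλ · cos φ₂ = 0.061974
x = cos φ₁ sin φ₂ − sin φ₁ cos φ₂ cos Δλ = -0.180912
θ = atan2(y, x) = 161.0903° → 161.0903° (mod 360°)

161.1°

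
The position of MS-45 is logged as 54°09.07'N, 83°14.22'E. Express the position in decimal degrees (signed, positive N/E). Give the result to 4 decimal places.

lat: 54.1512° N → +54.1512°
lon: 83.2370° E → +83.2370°

+54.1512°, +83.2370°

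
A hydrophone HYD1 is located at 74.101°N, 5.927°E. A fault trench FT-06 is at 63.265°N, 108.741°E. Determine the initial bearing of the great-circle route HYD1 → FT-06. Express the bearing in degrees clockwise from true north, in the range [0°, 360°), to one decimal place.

Δλ = 102.8140°
y = sin Δλ · cos φ₂ = 0.438661
x = cos φ₁ sin φ₂ − sin φ₁ cos φ₂ cos Δλ = 0.340614
θ = atan2(y, x) = 52.1711° → 52.1711° (mod 360°)

52.2°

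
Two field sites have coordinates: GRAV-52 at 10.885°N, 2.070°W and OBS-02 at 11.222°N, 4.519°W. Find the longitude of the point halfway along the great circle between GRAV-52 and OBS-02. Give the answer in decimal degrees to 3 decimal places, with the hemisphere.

3.294°W

Bx = cos φ₂ cos Δλ = 0.979985,  By = cos φ₂ sin Δλ = -0.041913
φₘ = atan2(sin φ₁ + sin φ₂, √((cos φ₁ + Bx)² + By²)) = 11.05596°
λₘ = λ₁ + atan2(By, cos φ₁ + Bx) = -3.29380°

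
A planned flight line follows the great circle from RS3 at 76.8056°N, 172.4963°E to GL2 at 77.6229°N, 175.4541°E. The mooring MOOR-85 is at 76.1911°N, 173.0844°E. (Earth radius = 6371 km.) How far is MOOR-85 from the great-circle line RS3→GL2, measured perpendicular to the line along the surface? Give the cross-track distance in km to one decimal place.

δ₁₃ = central angle RS3→MOOR-85 = 0.010989 rad  (haversine)
θ₁₃ = bearing RS3→MOOR-85 = 167.118°,  θ₁₂ = bearing RS3→GL2 = 37.256°
dₓₜ = R·arcsin(sin δ₁₃ · sin(θ₁₃ − θ₁₂)) = 6371·arcsin(0.01099·sin(129.863°)) = 53.740 km
|dₓₜ| = 53.740 km

53.7 km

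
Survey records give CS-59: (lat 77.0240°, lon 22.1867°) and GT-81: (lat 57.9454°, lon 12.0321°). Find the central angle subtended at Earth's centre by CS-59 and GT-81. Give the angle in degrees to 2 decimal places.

19.40°

Δφ = -19.0786°,  Δλ = -10.1546°
a = sin²(Δφ/2) + cos φ₁ cos φ₂ sin²(Δλ/2) = 0.028398
c = 2·arcsin(√a) = 0.338649 rad = 19.4032°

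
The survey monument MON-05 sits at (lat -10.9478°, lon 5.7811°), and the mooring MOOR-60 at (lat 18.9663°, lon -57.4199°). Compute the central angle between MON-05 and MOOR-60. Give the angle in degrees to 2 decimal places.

Δφ = 29.9141°,  Δλ = -63.2010°
a = sin²(Δφ/2) + cos φ₁ cos φ₂ sin²(Δλ/2) = 0.321550
c = 2·arcsin(√a) = 1.205849 rad = 69.0901°

69.09°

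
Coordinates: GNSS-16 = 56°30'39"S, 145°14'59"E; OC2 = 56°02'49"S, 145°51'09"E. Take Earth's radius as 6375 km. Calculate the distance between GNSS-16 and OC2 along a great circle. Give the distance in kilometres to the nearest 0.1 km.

63.6 km

GNSS-16: φ = -56.51083°, λ = +145.24972°
OC2: φ = -56.04694°, λ = +145.85250°
Δφ = 0.4639°,  Δλ = 0.6028°
a = sin²(Δφ/2) + cos φ₁ cos φ₂ sin²(Δλ/2) = 0.000025
c = 2·arcsin(√a) = 0.009983 rad = 0.5720°
d = R·c = 6375 × 0.009983 = 63.6 km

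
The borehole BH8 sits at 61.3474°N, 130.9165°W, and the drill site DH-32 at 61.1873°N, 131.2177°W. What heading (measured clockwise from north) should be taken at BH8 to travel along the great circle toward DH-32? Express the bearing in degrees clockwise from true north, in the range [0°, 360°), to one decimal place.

222.3°

Δλ = -0.3012°
y = sin Δλ · cos φ₂ = -0.002534
x = cos φ₁ sin φ₂ − sin φ₁ cos φ₂ cos Δλ = -0.002788
θ = atan2(y, x) = -137.7418° → 222.2582° (mod 360°)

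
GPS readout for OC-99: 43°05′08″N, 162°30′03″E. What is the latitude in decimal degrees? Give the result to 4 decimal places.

43.0856°N

43° + 5′/60 + 8″/3600 = 43 + 0.08333 + 0.00222 = 43.0856°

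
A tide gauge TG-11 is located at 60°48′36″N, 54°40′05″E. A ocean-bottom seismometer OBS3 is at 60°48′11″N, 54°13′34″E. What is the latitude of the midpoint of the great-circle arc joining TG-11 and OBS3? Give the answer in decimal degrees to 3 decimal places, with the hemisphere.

60.807°N

TG-11: φ = +60.81000°, λ = +54.66806°
OBS3: φ = +60.80306°, λ = +54.22611°
Bx = cos φ₂ cos Δλ = 0.487799,  By = cos φ₂ sin Δλ = -0.003763
φₘ = atan2(sin φ₁ + sin φ₂, √((cos φ₁ + Bx)² + By²)) = 60.80671°
λₘ = λ₁ + atan2(By, cos φ₁ + Bx) = 54.44706°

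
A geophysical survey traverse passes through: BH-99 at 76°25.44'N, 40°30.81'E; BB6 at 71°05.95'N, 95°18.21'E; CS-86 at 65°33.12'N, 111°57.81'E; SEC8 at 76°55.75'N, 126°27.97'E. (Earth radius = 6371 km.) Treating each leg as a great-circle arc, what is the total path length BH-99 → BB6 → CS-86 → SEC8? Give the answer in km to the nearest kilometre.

4001 km

BH-99: φ = +76.42400°, λ = +40.51350°
BB6: φ = +71.09917°, λ = +95.30350°
CS-86: φ = +65.55200°, λ = +111.96350°
SEC8: φ = +76.92917°, λ = +126.46617°
BH-99→BB6: c = 0.271058 rad, d = 1726.91 km
BB6→CS-86: c = 0.143725 rad, d = 915.67 km
CS-86→SEC8: c = 0.213159 rad, d = 1358.04 km
Total = 1726.91 + 915.67 + 1358.04 = 4000.62 km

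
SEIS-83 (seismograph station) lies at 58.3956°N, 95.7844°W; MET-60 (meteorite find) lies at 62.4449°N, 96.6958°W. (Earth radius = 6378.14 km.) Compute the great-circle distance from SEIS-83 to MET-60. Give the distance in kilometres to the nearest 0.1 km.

Δφ = 4.0493°,  Δλ = -0.9114°
a = sin²(Δφ/2) + cos φ₁ cos φ₂ sin²(Δλ/2) = 0.001264
c = 2·arcsin(√a) = 0.071107 rad = 4.0741°
d = R·c = 6378.14 × 0.071107 = 453.5 km

453.5 km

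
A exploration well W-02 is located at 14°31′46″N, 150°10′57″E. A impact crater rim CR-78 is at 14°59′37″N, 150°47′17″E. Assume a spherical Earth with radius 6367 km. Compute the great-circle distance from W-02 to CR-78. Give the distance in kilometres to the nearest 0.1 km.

W-02: φ = +14.52944°, λ = +150.18250°
CR-78: φ = +14.99361°, λ = +150.78806°
Δφ = 0.4642°,  Δλ = 0.6056°
a = sin²(Δφ/2) + cos φ₁ cos φ₂ sin²(Δλ/2) = 0.000043
c = 2·arcsin(√a) = 0.013041 rad = 0.7472°
d = R·c = 6367 × 0.013041 = 83.0 km

83.0 km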